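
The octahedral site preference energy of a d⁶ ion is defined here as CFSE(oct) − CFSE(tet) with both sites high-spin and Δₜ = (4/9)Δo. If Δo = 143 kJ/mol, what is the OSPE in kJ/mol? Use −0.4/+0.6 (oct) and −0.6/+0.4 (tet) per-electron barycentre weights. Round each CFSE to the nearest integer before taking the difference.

Octahedral high-spin t2g^4 e_g^2: CFSE = -0.4 × 143 = -57 kJ/mol.
Tetrahedral e^3 t2^3 gives -0.6Δₜ = -0.6 × (4/9) × 143 = -38 kJ/mol.
OSPE = CFSE(oct) − CFSE(tet) = -57 − (-38) = -19 kJ/mol.

-19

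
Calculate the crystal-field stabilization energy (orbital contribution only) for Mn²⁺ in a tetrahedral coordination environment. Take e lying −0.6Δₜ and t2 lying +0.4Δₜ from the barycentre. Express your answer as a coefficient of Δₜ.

0.0 Δₜ

Group 7 minus oxidation state +2 gives a d⁵ configuration for Mn²⁺.
Tetrahedral fields are weak (Δₜ ≈ 4/9 Δₒ), so electrons fill high-spin.
Configuration: e^2 t2^3.
CFSE = 2(-0.6Δₜ) + 3(0.4Δₜ) = -1.2Δₜ + 1.2Δₜ = 0.0Δₜ.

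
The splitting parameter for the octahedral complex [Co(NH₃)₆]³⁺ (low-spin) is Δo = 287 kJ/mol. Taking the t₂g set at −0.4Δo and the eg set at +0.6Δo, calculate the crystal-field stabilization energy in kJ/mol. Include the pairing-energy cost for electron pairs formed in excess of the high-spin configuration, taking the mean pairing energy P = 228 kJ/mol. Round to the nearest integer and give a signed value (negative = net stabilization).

NH₃ is neutral, so the +3 overall charge sits on Co: oxidation state +3.
Co sits in group 9; removing 3 electrons leaves Co³⁺ with 9 − 3 = 6 d electrons.
Configuration: t₂g⁶ eg⁰.
Orbital CFSE = 6(-0.4) + 0(0.6) = -2.4Δo = -2.4 × 287 = -689 kJ/mol.
Pairing penalty: 3 pairs vs 1 in the high-spin reference → 2 extra × P = 456 kJ/mol.
Combining: -689 + 456 = -233 kJ/mol.

-233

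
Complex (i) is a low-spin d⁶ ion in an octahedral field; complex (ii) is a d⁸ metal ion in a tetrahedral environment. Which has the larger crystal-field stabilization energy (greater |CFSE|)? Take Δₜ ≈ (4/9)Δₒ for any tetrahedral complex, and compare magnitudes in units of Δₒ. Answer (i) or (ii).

(i): t2g^6 e_g^0, CFSE = -2.4Δₒ.
(ii): Tetrahedral splitting is small, so the complex is high-spin; e⁴ t₂⁴, CFSE = -0.8Δₜ ≈ -0.36Δₒ.
So (i) has the larger |CFSE|.

(i)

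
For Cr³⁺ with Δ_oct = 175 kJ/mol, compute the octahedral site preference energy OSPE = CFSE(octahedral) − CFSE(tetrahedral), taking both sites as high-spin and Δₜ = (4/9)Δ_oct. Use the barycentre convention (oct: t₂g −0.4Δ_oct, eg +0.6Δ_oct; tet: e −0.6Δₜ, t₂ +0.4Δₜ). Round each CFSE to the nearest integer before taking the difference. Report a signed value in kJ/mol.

Cr³⁺: group 6, so d-count = 6 − 3 = 3.
Octahedral high-spin t₂g³ eg⁰: CFSE = -1.2 × 175 = -210 kJ/mol.
Tetrahedral e² t₂¹ gives -0.8Δₜ = -0.8 × (4/9) × 175 = -62 kJ/mol.
Subtracting, OSPE = -210 − (-62) = -148 kJ/mol.

-148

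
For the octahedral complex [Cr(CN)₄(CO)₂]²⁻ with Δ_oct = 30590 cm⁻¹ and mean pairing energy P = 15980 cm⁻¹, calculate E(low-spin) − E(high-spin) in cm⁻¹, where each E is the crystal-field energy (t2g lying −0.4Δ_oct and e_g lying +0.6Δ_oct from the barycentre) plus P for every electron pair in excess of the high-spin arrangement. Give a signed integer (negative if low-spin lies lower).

-14610

Ligand charges: 4×(-1) from CN⁻ and 2×(+0) from CO sum to -4; with overall charge -2, Cr is +2.
Cr²⁺: group 6, so d-count = 6 − 2 = 4.
In the high-spin limit (t2g^3 e_g^1) the orbital term is -0.6Δ_oct = -18354 cm⁻¹, with no excess pairing.
Low-spin: t2g^4 e_g^0, orbital CFSE = -1.6Δ_oct = -48944 cm⁻¹; plus 1 excess pair × P = +15980 cm⁻¹; total -32964 cm⁻¹.
Thus E(LS) − E(HS) = -14610 cm⁻¹.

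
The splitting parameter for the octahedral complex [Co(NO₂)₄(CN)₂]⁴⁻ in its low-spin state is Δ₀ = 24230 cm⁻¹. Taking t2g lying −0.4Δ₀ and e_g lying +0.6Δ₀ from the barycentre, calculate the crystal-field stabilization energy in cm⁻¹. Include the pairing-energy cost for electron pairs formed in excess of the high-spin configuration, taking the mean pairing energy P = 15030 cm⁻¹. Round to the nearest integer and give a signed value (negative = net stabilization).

Ligand charges: 4×(-1) from NO₂⁻ and 2×(-1) from CN⁻ sum to -6; with overall charge -4, Co is +2.
Co²⁺: group 9, so d-count = 9 − 2 = 7.
Configuration: t2g^6 e_g^1.
The orbital stabilization is -1.8Δ₀ = -1.8 × 24230 = -43614 cm⁻¹.
Relative to high-spin t2g^5 e_g^2 (2 paired), the low-spin configuration has 1 additional pair, contributing +1 × 15030 = +15030 cm⁻¹.
Net CFSE = -43614 + 15030 = -28584 cm⁻¹.

-28584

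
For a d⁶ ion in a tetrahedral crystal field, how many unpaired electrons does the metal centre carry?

Tetrahedral splitting is small, so the complex is high-spin.
Configuration: e³ t₂³, giving 4 unpaired electrons.

4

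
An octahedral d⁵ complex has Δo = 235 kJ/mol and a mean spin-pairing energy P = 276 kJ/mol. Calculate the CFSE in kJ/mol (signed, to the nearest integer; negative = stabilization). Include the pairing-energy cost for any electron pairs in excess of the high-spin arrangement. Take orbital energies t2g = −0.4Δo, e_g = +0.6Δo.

0

Since Δo = 235 kJ/mol < P = 276 kJ/mol, the complex adopts the high-spin configuration.
That gives t2g^3 e_g^2.
Orbital CFSE = 0.0Δo = 0.0 × 235 = 0 kJ/mol.
High-spin has no excess pairs, so no pairing correction applies.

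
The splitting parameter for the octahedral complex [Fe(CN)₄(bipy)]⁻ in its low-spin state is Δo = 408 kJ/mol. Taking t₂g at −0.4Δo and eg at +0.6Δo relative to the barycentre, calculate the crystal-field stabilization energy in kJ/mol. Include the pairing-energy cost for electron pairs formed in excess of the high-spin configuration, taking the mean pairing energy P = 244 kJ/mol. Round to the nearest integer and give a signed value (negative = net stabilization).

Ligand charges: 4×(-1) from CN⁻ and 1×(+0) from bipy sum to -4; with overall charge -1, Fe is +3.
Group 8 minus oxidation state +3 gives a d⁵ configuration for Fe³⁺.
The d⁵ electrons fill as t₂g⁵ eg⁰.
The orbital stabilization is -2.0Δo = -2.0 × 408 = -816 kJ/mol.
High-spin d⁵ would be t₂g³ eg² with 0 pairs; low-spin has 2, so 2 excess pairs cost +2P = +488 kJ/mol.
Overall CFSE = -816 + 488 = -328 kJ/mol.

-328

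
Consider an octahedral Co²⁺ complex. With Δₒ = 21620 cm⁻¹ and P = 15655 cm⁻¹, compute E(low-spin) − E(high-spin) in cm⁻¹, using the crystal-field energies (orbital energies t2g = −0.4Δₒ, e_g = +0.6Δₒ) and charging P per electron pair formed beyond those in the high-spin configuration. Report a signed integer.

Group 9 minus oxidation state +2 gives a d⁷ configuration for Co²⁺.
In the high-spin limit (t2g^5 e_g^2) the orbital term is -0.8Δₒ = -17296 cm⁻¹, with no excess pairing.
Low-spin: t2g^6 e_g^1, orbital CFSE = -1.8Δₒ = -38916 cm⁻¹; plus 1 excess pair × P = +15655 cm⁻¹; total -23261 cm⁻¹.
Thus E(LS) − E(HS) = -5965 cm⁻¹.

-5965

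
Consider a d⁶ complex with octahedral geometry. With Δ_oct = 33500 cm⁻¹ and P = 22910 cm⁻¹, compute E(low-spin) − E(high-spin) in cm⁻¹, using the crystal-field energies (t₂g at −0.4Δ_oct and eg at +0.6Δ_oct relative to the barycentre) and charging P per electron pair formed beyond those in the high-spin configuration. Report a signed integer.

-21180

High-spin d⁶ fills as t₂g⁴ eg² with CFSE 4(−0.4) + 2(+0.6) = -0.4Δ_oct = -13400 cm⁻¹.
For low-spin the configuration is t₂g⁶ eg⁰: orbital energy -2.4 × 33500 = -80400 cm⁻¹, and 2 additional pairs relative to high-spin add 45820 cm⁻¹, giving -34580 cm⁻¹.
E(LS) − E(HS) = -34580 − (-13400) = -21180 cm⁻¹.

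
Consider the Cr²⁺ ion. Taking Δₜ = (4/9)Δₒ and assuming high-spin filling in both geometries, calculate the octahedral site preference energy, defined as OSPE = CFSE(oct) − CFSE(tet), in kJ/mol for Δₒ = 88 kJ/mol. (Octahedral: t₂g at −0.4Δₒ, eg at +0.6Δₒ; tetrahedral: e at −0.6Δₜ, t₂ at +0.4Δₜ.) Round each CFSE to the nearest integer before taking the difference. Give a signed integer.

Cr sits in group 6; removing 2 electrons leaves Cr²⁺ with 6 − 2 = 4 d electrons.
In an octahedral site d⁴ (HS) is t2g^3 e_g^1, giving CFSE(oct) = -0.6Δₒ = -53 kJ/mol.
Tetrahedral: e^2 t2^2, CFSE = 2(−0.6) + 2(+0.4) = -0.4Δₜ = -0.4 × (4/9) × 88 = -16 kJ/mol.
Subtracting, OSPE = -53 − (-16) = -37 kJ/mol.

-37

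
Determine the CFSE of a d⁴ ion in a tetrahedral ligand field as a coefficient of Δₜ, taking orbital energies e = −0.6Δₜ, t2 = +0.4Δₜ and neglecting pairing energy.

-0.4 Δₜ

With tetrahedral geometry the complex is necessarily high-spin.
Configuration: e^2 t2^2.
CFSE = 2(-0.6Δₜ) + 2(0.4Δₜ) = -1.2Δₜ + 0.8Δₜ = -0.4Δₜ.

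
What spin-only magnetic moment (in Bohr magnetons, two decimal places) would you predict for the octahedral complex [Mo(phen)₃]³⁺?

phen is neutral, so the +3 overall charge sits on Mo: oxidation state +3.
Group 6 minus oxidation state +3 gives a d³ configuration for Mo³⁺.
Configuration: t₂g³ eg⁰ → 3 unpaired electrons.
μ(spin-only) = √[3(3+2)] = √15 ≈ 3.87 Bohr magnetons.

3.87 Bohr magnetons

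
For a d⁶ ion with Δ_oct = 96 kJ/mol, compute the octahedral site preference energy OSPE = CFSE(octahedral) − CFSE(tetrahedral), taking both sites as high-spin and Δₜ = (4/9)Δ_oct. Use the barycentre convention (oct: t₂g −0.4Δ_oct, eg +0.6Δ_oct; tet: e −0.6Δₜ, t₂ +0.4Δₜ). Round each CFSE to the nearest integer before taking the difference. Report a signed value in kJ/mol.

-12

Octahedral (high-spin): t2g^4 e_g^2, CFSE = 4(−0.4) + 2(+0.6) = -0.4Δ_oct = -0.4 × 96 = -38 kJ/mol.
Tetrahedral: e^3 t2^3, CFSE = 3(−0.6) + 3(+0.4) = -0.6Δₜ = -0.6 × (4/9) × 96 = -26 kJ/mol.
OSPE = -38 − (-26) = -12 kJ/mol.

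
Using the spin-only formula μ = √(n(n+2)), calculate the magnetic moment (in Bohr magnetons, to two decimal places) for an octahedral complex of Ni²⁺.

Ni²⁺: group 10, so d-count = 10 − 2 = 8.
Configuration: t₂g⁶ eg² → 2 unpaired electrons.
μ(spin-only) = √[2(2+2)] = √8 ≈ 2.83 Bohr magnetons.

2.83 Bohr magnetons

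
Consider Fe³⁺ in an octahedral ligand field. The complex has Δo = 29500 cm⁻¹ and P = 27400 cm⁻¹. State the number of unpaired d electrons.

Fe³⁺: group 8, so d-count = 8 − 3 = 5.
With Δo > P the complex is low-spin.
Filling d⁵ accordingly: t₂g⁵ eg⁰.
Unpaired electrons: 1.

1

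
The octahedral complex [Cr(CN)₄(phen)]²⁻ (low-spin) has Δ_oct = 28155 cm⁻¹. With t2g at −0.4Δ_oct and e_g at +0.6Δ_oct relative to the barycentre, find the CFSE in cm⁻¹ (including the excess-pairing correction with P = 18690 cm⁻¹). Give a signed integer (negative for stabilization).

-26358

Ligand charges: 4×(-1) from CN⁻ and 1×(+0) from phen sum to -4; with overall charge -2, Cr is +2.
Cr sits in group 6; removing 2 electrons leaves Cr²⁺ with 6 − 2 = 4 d electrons.
Configuration: t2g^4 e_g^0.
The orbital stabilization is -1.6Δ_oct = -1.6 × 28155 = -45048 cm⁻¹.
Relative to high-spin t2g^3 e_g^1 (0 paired), the low-spin configuration has 1 additional pair, contributing +1 × 18690 = +18690 cm⁻¹.
Combining: -45048 + 18690 = -26358 cm⁻¹.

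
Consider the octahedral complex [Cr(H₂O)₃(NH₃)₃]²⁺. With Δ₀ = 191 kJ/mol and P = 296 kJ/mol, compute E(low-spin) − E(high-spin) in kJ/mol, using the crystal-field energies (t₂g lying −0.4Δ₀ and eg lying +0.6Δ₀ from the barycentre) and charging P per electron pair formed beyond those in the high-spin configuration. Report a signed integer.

105

Ligand charges: 3×(+0) from H₂O and 3×(+0) from NH₃ sum to +0; with overall charge +2, Cr is +2.
Cr²⁺: group 6, so d-count = 6 − 2 = 4.
High-spin: t₂g³ eg¹, CFSE = -0.6Δ₀ = -115 kJ/mol.
For low-spin the configuration is t₂g⁴ eg⁰: orbital energy -1.6 × 191 = -306 kJ/mol, and 1 additional pair relative to high-spin adds 296 kJ/mol, giving -10 kJ/mol.
E(LS) − E(HS) = -10 − (-115) = 105 kJ/mol.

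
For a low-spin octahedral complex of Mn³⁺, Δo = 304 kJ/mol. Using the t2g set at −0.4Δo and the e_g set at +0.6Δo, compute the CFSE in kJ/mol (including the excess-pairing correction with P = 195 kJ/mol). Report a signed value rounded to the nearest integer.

-291

Group 7 minus oxidation state +3 gives a d⁴ configuration for Mn³⁺.
Electron filling gives t2g^4 e_g^0.
CFSE(orbital) = 4×(-0.4Δo) + 0×(0.6Δo) = -1.6Δo; with Δo = 304 kJ/mol that is -486 kJ/mol.
High-spin d⁴ would be t2g^3 e_g^1 with 0 pairs; low-spin has 1, so 1 excess pair costs +1P = +195 kJ/mol.
Combining: -486 + 195 = -291 kJ/mol.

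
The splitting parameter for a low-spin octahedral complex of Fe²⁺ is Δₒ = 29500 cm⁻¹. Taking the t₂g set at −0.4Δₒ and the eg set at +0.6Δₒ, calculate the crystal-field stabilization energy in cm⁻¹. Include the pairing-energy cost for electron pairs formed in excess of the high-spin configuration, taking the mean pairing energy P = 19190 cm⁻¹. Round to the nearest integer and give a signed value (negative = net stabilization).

-32420

Group 8 minus oxidation state +2 gives a d⁶ configuration for Fe²⁺.
Configuration: t₂g⁶ eg⁰.
The orbital stabilization is -2.4Δₒ = -2.4 × 29500 = -70800 cm⁻¹.
High-spin d⁶ would be t₂g⁴ eg² with 1 pair; low-spin has 3, so 2 excess pairs cost +2P = +38380 cm⁻¹.
Combining: -70800 + 38380 = -32420 cm⁻¹.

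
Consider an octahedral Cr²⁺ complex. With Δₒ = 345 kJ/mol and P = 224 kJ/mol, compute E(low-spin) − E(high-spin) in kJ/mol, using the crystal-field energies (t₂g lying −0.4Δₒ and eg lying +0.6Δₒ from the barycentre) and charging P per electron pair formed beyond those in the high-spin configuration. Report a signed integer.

Cr²⁺: group 6, so d-count = 6 − 2 = 4.
High-spin d⁴ fills as t₂g³ eg¹ with CFSE 3(−0.4) + 1(+0.6) = -0.6Δₒ = -207 kJ/mol.
Low-spin t₂g⁴ eg⁰ gives -1.6Δₒ = -552 kJ/mol, but forming 1 extra pair costs 1P = 224 kJ/mol, so E(LS) = -552 + 224 = -328 kJ/mol.
The difference is -328 − (-207) = -121 kJ/mol, so low-spin lies lower.

-121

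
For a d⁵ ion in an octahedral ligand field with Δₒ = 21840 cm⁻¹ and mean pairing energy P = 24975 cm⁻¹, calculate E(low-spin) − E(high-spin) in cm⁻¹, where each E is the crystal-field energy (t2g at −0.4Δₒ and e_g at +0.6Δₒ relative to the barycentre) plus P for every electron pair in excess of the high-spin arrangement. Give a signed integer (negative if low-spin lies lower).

6270

In the high-spin limit (t2g^3 e_g^2) the orbital term is 0.0Δₒ = 0 cm⁻¹, with no excess pairing.
For low-spin the configuration is t2g^5 e_g^0: orbital energy -2.0 × 21840 = -43680 cm⁻¹, and 2 additional pairs relative to high-spin add 49950 cm⁻¹, giving 6270 cm⁻¹.
The difference is 6270 − (0) = 6270 cm⁻¹, so high-spin lies lower.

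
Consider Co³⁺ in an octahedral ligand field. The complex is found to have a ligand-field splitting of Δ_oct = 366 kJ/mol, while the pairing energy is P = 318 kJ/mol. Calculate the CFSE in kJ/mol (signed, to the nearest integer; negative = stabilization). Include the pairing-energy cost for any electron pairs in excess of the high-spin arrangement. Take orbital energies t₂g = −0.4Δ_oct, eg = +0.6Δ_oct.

-242

Co³⁺: group 9, so d-count = 9 − 3 = 6.
Here Δ_oct > P (366 > 318), so the low-spin state is favoured.
Filling d⁶ accordingly: t₂g⁶ eg⁰.
Orbital CFSE = -2.4Δ_oct = -2.4 × 366 = -878 kJ/mol.
Excess pairs vs high-spin: 3 − 1 = 2; pairing cost = +636 kJ/mol.
Net CFSE = -878 + 636 = -242 kJ/mol.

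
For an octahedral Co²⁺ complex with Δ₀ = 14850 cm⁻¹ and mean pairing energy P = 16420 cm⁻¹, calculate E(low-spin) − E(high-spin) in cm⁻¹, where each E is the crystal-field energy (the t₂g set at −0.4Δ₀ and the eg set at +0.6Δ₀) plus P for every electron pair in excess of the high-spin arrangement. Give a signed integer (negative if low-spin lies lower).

1570

Co sits in group 9; removing 2 electrons leaves Co²⁺ with 9 − 2 = 7 d electrons.
High-spin: t₂g⁵ eg², CFSE = -0.8Δ₀ = -11880 cm⁻¹.
For low-spin the configuration is t₂g⁶ eg¹: orbital energy -1.8 × 14850 = -26730 cm⁻¹, and 1 additional pair relative to high-spin adds 16420 cm⁻¹, giving -10310 cm⁻¹.
E(LS) − E(HS) = -10310 − (-11880) = 1570 cm⁻¹.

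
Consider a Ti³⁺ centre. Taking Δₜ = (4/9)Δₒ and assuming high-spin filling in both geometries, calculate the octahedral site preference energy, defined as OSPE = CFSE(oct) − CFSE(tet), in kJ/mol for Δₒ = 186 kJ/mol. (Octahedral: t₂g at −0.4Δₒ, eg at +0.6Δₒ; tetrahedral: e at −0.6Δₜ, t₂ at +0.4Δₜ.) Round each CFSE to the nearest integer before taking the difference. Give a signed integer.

Ti is in group 4, so Ti³⁺ is d¹ (4 − 3 = 1).
In an octahedral site d¹ (HS) is t₂g¹ eg⁰, giving CFSE(oct) = -0.4Δₒ = -74 kJ/mol.
Tetrahedral: e¹ t₂⁰, CFSE = 1(−0.6) + 0(+0.4) = -0.6Δₜ = -0.6 × (4/9) × 186 = -50 kJ/mol.
OSPE = CFSE(oct) − CFSE(tet) = -74 − (-50) = -24 kJ/mol.

-24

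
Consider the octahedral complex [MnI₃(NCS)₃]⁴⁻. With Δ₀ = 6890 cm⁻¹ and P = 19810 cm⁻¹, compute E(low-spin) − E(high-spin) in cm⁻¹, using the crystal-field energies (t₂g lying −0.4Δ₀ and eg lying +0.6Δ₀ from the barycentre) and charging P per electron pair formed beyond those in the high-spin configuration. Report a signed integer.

25840

Ligand charges: 3×(-1) from I⁻ and 3×(-1) from NCS⁻ sum to -6; with overall charge -4, Mn is +2.
Mn sits in group 7; removing 2 electrons leaves Mn²⁺ with 7 − 2 = 5 d electrons.
High-spin d⁵ fills as t₂g³ eg² with CFSE 3(−0.4) + 2(+0.6) = 0.0Δ₀ = 0 cm⁻¹.
For low-spin the configuration is t₂g⁵ eg⁰: orbital energy -2.0 × 6890 = -13780 cm⁻¹, and 2 additional pairs relative to high-spin add 39620 cm⁻¹, giving 25840 cm⁻¹.
E(LS) − E(HS) = 25840 − (0) = 25840 cm⁻¹.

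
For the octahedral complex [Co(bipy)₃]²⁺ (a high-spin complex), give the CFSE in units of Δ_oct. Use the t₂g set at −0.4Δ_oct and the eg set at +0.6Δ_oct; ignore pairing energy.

bipy is neutral, so the +2 overall charge sits on Co: oxidation state +2.
Co is in group 9, so Co²⁺ is d⁷ (9 − 2 = 7).
Configuration: t₂g⁵ eg².
CFSE = 5(-0.4Δ_oct) + 2(0.6Δ_oct) = -2.0Δ_oct + 1.2Δ_oct = -0.8Δ_oct.

-0.8 Δ_oct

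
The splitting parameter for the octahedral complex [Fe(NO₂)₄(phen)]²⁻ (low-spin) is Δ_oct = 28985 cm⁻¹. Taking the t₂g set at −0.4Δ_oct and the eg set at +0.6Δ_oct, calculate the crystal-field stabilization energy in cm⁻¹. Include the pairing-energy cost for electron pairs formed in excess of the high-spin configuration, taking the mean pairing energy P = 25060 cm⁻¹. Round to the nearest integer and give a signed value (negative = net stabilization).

-19444

Ligand charges: 4×(-1) from NO₂⁻ and 1×(+0) from phen sum to -4; with overall charge -2, Fe is +2.
Fe is in group 8, so Fe²⁺ is d⁶ (8 − 2 = 6).
Electron filling gives t₂g⁶ eg⁰.
CFSE(orbital) = 6×(-0.4Δ_oct) + 0×(0.6Δ_oct) = -2.4Δ_oct; with Δ_oct = 28985 cm⁻¹ that is -69564 cm⁻¹.
Relative to high-spin t₂g⁴ eg² (1 paired), the low-spin configuration has 2 additional pairs, contributing +2 × 25060 = +50120 cm⁻¹.
Combining: -69564 + 50120 = -19444 cm⁻¹.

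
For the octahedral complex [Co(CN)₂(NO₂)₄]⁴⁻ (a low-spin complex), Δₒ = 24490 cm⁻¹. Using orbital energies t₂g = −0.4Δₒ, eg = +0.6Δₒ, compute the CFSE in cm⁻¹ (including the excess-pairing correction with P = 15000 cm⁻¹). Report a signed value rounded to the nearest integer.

Ligand charges: 2×(-1) from CN⁻ and 4×(-1) from NO₂⁻ sum to -6; with overall charge -4, Co is +2.
Co is in group 9, so Co²⁺ is d⁷ (9 − 2 = 7).
Configuration: t₂g⁶ eg¹.
Orbital CFSE = 6(-0.4) + 1(0.6) = -1.8Δₒ = -1.8 × 24490 = -44082 cm⁻¹.
Relative to high-spin t₂g⁵ eg² (2 paired), the low-spin configuration has 1 additional pair, contributing +1 × 15000 = +15000 cm⁻¹.
Overall CFSE = -44082 + 15000 = -29082 cm⁻¹.

-29082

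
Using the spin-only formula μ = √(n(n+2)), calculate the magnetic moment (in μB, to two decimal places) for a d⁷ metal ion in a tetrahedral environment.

3.87 μB

Tetrahedral fields are weak (Δₜ ≈ 4/9 Δₒ), so electrons fill high-spin.
Configuration: e^4 t2^3 → 3 unpaired electrons.
μ(spin-only) = √[3(3+2)] = √15 ≈ 3.87 μB.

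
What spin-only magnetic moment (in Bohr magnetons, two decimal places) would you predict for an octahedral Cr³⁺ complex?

Group 6 minus oxidation state +3 gives a d³ configuration for Cr³⁺.
Configuration: t2g^3 e_g^0 → 3 unpaired electrons.
μ(spin-only) = √[3(3+2)] = √15 ≈ 3.87 Bohr magnetons.

3.87 Bohr magnetons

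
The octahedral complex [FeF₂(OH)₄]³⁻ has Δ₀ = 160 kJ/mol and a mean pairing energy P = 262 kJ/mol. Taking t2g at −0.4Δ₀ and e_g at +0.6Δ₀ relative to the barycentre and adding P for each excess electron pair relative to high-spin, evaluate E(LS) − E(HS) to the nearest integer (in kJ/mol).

204

Ligand charges: 2×(-1) from F⁻ and 4×(-1) from OH⁻ sum to -6; with overall charge -3, Fe is +3.
Fe is in group 8, so Fe³⁺ is d⁵ (8 − 3 = 5).
In the high-spin limit (t2g^3 e_g^2) the orbital term is 0.0Δ₀ = 0 kJ/mol, with no excess pairing.
Low-spin: t2g^5 e_g^0, orbital CFSE = -2.0Δ₀ = -320 kJ/mol; plus 2 excess pairs × P = +524 kJ/mol; total 204 kJ/mol.
Thus E(LS) − E(HS) = 204 kJ/mol.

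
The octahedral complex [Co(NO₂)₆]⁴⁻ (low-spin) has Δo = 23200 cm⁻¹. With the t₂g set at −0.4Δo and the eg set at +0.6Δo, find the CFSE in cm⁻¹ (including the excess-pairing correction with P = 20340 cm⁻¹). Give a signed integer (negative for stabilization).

Each NO₂⁻ contributes -1; 6 × (-1) = -6. With overall charge -4, Co is in the +2 oxidation state.
Co is in group 9, so Co²⁺ is d⁷ (9 − 2 = 7).
Electron filling gives t₂g⁶ eg¹.
CFSE(orbital) = 6×(-0.4Δo) + 1×(0.6Δo) = -1.8Δo; with Δo = 23200 cm⁻¹ that is -41760 cm⁻¹.
Relative to high-spin t₂g⁵ eg² (2 paired), the low-spin configuration has 1 additional pair, contributing +1 × 20340 = +20340 cm⁻¹.
Overall CFSE = -41760 + 20340 = -21420 cm⁻¹.

-21420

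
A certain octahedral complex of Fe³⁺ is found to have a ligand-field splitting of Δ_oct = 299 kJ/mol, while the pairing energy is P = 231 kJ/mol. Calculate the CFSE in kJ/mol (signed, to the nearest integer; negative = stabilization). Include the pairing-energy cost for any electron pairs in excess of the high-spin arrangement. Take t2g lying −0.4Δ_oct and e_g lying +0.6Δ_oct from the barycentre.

-136

Fe sits in group 8; removing 3 electrons leaves Fe³⁺ with 8 − 3 = 5 d electrons.
Here Δ_oct > P (299 > 231), so the low-spin state is favoured.
Configuration: t2g^5 e_g^0.
Orbital CFSE = -2.0Δ_oct = -2.0 × 299 = -598 kJ/mol.
Excess pairs vs high-spin: 2 − 0 = 2; pairing cost = +462 kJ/mol.
Net CFSE = -598 + 462 = -136 kJ/mol.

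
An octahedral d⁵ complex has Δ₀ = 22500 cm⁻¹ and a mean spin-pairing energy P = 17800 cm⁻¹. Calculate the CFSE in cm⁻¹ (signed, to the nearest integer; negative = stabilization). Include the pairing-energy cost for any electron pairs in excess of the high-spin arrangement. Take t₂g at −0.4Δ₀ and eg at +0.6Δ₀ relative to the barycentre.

Here Δ₀ > P (22500 > 17800), so the low-spin state is favoured.
Filling d⁵ accordingly: t₂g⁵ eg⁰.
Orbital CFSE = -2.0Δ₀ = -2.0 × 22500 = -45000 cm⁻¹.
Excess pairs vs high-spin: 2 − 0 = 2; pairing cost = +35600 cm⁻¹.
Net CFSE = -45000 + 35600 = -9400 cm⁻¹.

-9400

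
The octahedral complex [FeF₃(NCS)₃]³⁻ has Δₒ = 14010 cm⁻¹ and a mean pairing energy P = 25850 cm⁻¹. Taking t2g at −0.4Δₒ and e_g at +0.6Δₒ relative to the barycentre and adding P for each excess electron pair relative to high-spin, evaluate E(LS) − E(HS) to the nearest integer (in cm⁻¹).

23680

Ligand charges: 3×(-1) from F⁻ and 3×(-1) from NCS⁻ sum to -6; with overall charge -3, Fe is +3.
Fe is in group 8, so Fe³⁺ is d⁵ (8 − 3 = 5).
High-spin d⁵ fills as t2g^3 e_g^2 with CFSE 3(−0.4) + 2(+0.6) = 0.0Δₒ = 0 cm⁻¹.
For low-spin the configuration is t2g^5 e_g^0: orbital energy -2.0 × 14010 = -28020 cm⁻¹, and 2 additional pairs relative to high-spin add 51700 cm⁻¹, giving 23680 cm⁻¹.
Thus E(LS) − E(HS) = 23680 cm⁻¹.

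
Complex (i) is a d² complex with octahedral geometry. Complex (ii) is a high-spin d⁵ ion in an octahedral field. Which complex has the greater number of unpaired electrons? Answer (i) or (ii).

(i): t₂g² eg⁰ → 2 unpaired.
(ii): t2g^3 e_g^2 → 5 unpaired.
So (ii) has more unpaired electrons.

(ii)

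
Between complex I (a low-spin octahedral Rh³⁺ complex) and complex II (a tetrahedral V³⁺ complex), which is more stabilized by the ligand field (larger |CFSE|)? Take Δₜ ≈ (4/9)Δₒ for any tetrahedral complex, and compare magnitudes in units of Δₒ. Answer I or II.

I: Rh³⁺: group 9, so d-count = 9 − 3 = 6; t2g^6 e_g^0, CFSE = -2.4Δₒ.
II: Group 5 minus oxidation state +3 gives a d² configuration for V³⁺; Tetrahedral fields are weak (Δₜ ≈ 4/9 Δₒ), so electrons fill high-spin; e^2 t2^0, CFSE = -1.2Δₜ ≈ -0.53Δₒ.
So I has the larger |CFSE|.

I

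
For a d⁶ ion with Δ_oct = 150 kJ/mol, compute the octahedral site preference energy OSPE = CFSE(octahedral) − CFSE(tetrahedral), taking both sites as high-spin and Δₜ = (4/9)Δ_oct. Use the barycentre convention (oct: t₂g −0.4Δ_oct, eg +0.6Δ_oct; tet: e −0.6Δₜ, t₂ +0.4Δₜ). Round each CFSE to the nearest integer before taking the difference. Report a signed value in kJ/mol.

-20

Octahedral high-spin t2g^4 e_g^2: CFSE = -0.4 × 150 = -60 kJ/mol.
In a tetrahedral site the filling is e^3 t2^3: CFSE(tet) = -0.6Δₜ = -0.6 × (4/9)(150) = -40 kJ/mol.
Subtracting, OSPE = -60 − (-40) = -20 kJ/mol.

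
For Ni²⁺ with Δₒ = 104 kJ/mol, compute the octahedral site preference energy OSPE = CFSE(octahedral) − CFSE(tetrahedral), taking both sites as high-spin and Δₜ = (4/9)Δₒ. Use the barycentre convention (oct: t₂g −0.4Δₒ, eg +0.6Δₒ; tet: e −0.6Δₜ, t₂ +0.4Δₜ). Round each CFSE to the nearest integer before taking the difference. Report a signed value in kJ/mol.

Ni²⁺: group 10, so d-count = 10 − 2 = 8.
Octahedral high-spin t2g^6 e_g^2: CFSE = -1.2 × 104 = -125 kJ/mol.
In a tetrahedral site the filling is e^4 t2^4: CFSE(tet) = -0.8Δₜ = -0.8 × (4/9)(104) = -37 kJ/mol.
OSPE = CFSE(oct) − CFSE(tet) = -125 − (-37) = -88 kJ/mol.

-88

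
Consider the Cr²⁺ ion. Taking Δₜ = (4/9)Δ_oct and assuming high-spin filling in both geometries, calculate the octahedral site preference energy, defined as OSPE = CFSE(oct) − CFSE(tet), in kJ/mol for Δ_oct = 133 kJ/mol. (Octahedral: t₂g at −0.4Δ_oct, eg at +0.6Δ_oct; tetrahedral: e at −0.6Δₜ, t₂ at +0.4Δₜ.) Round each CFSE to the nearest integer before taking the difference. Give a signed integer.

Cr is in group 6, so Cr²⁺ is d⁴ (6 − 2 = 4).
In an octahedral site d⁴ (HS) is t₂g³ eg¹, giving CFSE(oct) = -0.6Δ_oct = -80 kJ/mol.
Tetrahedral: e² t₂², CFSE = 2(−0.6) + 2(+0.4) = -0.4Δₜ = -0.4 × (4/9) × 133 = -24 kJ/mol.
OSPE = CFSE(oct) − CFSE(tet) = -80 − (-24) = -56 kJ/mol.

-56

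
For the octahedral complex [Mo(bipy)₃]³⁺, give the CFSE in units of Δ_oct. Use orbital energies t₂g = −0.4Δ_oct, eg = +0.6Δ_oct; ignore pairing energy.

-1.2 Δ_oct

bipy is neutral, so the +3 overall charge sits on Mo: oxidation state +3.
Mo is in group 6, so Mo³⁺ is d³ (6 − 3 = 3).
Configuration: t₂g³ eg⁰.
CFSE = 3(-0.4Δ_oct) + 0(0.6Δ_oct) = -1.2Δ_oct + 0.0Δ_oct = -1.2Δ_oct.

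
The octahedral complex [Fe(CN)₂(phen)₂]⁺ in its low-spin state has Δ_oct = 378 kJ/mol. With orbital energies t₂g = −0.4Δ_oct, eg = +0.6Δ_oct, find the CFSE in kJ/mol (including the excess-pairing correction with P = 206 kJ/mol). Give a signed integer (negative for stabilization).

-344

Ligand charges: 2×(-1) from CN⁻ and 2×(+0) from phen sum to -2; with overall charge +1, Fe is +3.
Group 8 minus oxidation state +3 gives a d⁵ configuration for Fe³⁺.
Electron filling gives t₂g⁵ eg⁰.
The orbital stabilization is -2.0Δ_oct = -2.0 × 378 = -756 kJ/mol.
High-spin d⁵ would be t₂g³ eg² with 0 pairs; low-spin has 2, so 2 excess pairs cost +2P = +412 kJ/mol.
Net CFSE = -756 + 412 = -344 kJ/mol.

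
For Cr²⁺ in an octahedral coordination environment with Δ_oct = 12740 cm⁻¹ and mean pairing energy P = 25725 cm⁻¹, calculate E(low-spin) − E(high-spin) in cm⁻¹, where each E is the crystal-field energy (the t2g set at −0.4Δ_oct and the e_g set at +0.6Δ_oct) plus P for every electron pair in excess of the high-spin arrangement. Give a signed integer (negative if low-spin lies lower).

12985

Cr²⁺: group 6, so d-count = 6 − 2 = 4.
High-spin: t2g^3 e_g^1, CFSE = -0.6Δ_oct = -7644 cm⁻¹.
Low-spin: t2g^4 e_g^0, orbital CFSE = -1.6Δ_oct = -20384 cm⁻¹; plus 1 excess pair × P = +25725 cm⁻¹; total 5341 cm⁻¹.
The difference is 5341 − (-7644) = 12985 cm⁻¹, so high-spin lies lower.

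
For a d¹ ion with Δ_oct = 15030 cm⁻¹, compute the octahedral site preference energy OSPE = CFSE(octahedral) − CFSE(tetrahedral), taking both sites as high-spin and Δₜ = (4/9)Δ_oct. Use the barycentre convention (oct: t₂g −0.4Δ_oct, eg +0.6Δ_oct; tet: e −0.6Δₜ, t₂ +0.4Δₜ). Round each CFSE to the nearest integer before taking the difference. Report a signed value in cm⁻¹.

In an octahedral site d¹ (HS) is t₂g¹ eg⁰, giving CFSE(oct) = -0.4Δ_oct = -6012 cm⁻¹.
Tetrahedral e¹ t₂⁰ gives -0.6Δₜ = -0.6 × (4/9) × 15030 = -4008 cm⁻¹.
OSPE = CFSE(oct) − CFSE(tet) = -6012 − (-4008) = -2004 cm⁻¹.

-2004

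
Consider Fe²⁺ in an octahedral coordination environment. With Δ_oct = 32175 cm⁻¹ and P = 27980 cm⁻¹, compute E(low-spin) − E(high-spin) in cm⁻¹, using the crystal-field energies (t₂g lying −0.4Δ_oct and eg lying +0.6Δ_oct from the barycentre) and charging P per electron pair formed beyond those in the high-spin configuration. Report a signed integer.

-8390

Fe²⁺: group 8, so d-count = 8 − 2 = 6.
High-spin: t₂g⁴ eg², CFSE = -0.4Δ_oct = -12870 cm⁻¹.
Low-spin: t₂g⁶ eg⁰, orbital CFSE = -2.4Δ_oct = -77220 cm⁻¹; plus 2 excess pairs × P = +55960 cm⁻¹; total -21260 cm⁻¹.
Thus E(LS) − E(HS) = -8390 cm⁻¹.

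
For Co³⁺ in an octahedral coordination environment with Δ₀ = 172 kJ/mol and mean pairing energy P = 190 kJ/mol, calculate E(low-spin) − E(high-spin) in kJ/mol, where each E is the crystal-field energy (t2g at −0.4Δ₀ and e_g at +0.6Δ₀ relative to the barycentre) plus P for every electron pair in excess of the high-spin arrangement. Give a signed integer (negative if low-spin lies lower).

36

Co sits in group 9; removing 3 electrons leaves Co³⁺ with 9 − 3 = 6 d electrons.
High-spin: t2g^4 e_g^2, CFSE = -0.4Δ₀ = -69 kJ/mol.
Low-spin t2g^6 e_g^0 gives -2.4Δ₀ = -413 kJ/mol, but forming 2 extra pairs costs 2P = 380 kJ/mol, so E(LS) = -413 + 380 = -33 kJ/mol.
The difference is -33 − (-69) = 36 kJ/mol, so high-spin lies lower.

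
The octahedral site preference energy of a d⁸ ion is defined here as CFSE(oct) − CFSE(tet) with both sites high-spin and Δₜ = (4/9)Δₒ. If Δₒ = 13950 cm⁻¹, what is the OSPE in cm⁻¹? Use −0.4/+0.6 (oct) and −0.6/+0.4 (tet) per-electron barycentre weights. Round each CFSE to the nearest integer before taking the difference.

Octahedral (high-spin): t2g^6 e_g^2, CFSE = 6(−0.4) + 2(+0.6) = -1.2Δₒ = -1.2 × 13950 = -16740 cm⁻¹.
Tetrahedral e^4 t2^4 gives -0.8Δₜ = -0.8 × (4/9) × 13950 = -4960 cm⁻¹.
OSPE = -16740 − (-4960) = -11780 cm⁻¹.

-11780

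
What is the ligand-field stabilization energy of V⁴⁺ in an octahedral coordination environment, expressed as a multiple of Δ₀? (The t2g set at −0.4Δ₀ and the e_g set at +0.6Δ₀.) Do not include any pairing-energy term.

-0.4 Δ₀

Group 5 minus oxidation state +4 gives a d¹ configuration for V⁴⁺.
For octahedral d¹ the high- and low-spin configurations coincide.
Configuration: t2g^1 e_g^0.
CFSE = 1(-0.4Δ₀) + 0(0.6Δ₀) = -0.4Δ₀ + 0.0Δ₀ = -0.4Δ₀.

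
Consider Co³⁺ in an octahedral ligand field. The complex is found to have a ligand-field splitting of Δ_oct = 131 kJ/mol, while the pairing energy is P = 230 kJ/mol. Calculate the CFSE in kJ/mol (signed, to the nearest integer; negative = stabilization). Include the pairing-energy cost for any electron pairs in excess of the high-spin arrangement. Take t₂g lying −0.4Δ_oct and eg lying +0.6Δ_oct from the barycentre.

Co³⁺: group 9, so d-count = 9 − 3 = 6.
Δ_oct < P, so pairing is avoided: the ground state is high-spin.
That gives t₂g⁴ eg².
Orbital CFSE = -0.4Δ_oct = -0.4 × 131 = -52 kJ/mol.
High-spin has no excess pairs, so no pairing correction applies.

-52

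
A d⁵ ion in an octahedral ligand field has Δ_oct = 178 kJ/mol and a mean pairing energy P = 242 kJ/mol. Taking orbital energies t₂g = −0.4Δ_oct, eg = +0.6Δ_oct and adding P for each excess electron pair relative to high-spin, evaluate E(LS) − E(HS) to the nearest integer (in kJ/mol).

High-spin d⁵ fills as t₂g³ eg² with CFSE 3(−0.4) + 2(+0.6) = 0.0Δ_oct = 0 kJ/mol.
Low-spin: t₂g⁵ eg⁰, orbital CFSE = -2.0Δ_oct = -356 kJ/mol; plus 2 excess pairs × P = +484 kJ/mol; total 128 kJ/mol.
E(LS) − E(HS) = 128 − (0) = 128 kJ/mol.

128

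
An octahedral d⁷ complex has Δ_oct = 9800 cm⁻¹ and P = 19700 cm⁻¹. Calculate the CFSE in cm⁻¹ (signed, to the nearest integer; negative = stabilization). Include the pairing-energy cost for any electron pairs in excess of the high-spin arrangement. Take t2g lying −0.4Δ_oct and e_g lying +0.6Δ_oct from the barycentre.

Δ_oct < P, so pairing is avoided: the ground state is high-spin.
That gives t2g^5 e_g^2.
Orbital CFSE = -0.8Δ_oct = -0.8 × 9800 = -7840 cm⁻¹.
High-spin has no excess pairs, so no pairing correction applies.

-7840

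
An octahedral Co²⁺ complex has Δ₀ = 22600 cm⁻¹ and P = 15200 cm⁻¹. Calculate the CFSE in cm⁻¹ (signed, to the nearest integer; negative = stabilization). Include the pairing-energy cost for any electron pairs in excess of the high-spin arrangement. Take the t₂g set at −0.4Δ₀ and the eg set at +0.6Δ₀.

Co sits in group 9; removing 2 electrons leaves Co²⁺ with 9 − 2 = 7 d electrons.
Here Δ₀ > P (22600 > 15200), so the low-spin state is favoured.
Filling d⁷ accordingly: t₂g⁶ eg¹.
Orbital CFSE = -1.8Δ₀ = -1.8 × 22600 = -40680 cm⁻¹.
Excess pairs vs high-spin: 3 − 2 = 1; pairing cost = +15200 cm⁻¹.
Net CFSE = -40680 + 15200 = -25480 cm⁻¹.

-25480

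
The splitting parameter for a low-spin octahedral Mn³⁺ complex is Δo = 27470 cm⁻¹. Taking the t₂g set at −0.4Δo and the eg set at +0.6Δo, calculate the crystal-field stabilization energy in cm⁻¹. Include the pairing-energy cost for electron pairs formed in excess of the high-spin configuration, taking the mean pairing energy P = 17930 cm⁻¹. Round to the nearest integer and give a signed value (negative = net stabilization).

-26022

Group 7 minus oxidation state +3 gives a d⁴ configuration for Mn³⁺.
Electron filling gives t₂g⁴ eg⁰.
The orbital stabilization is -1.6Δo = -1.6 × 27470 = -43952 cm⁻¹.
High-spin d⁴ would be t₂g³ eg¹ with 0 pairs; low-spin has 1, so 1 excess pair costs +1P = +17930 cm⁻¹.
Net CFSE = -43952 + 17930 = -26022 cm⁻¹.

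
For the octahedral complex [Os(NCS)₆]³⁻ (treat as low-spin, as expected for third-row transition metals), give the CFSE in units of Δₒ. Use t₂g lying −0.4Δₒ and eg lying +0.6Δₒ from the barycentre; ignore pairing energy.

Each NCS⁻ contributes -1; 6 × (-1) = -6. With overall charge -3, Os is in the +3 oxidation state.
Os is in group 8, so Os³⁺ is d⁵ (8 − 3 = 5).
Configuration: t₂g⁵ eg⁰.
CFSE = 5(-0.4Δₒ) + 0(0.6Δₒ) = -2.0Δₒ + 0.0Δₒ = -2.0Δₒ.

-2.0 Δₒ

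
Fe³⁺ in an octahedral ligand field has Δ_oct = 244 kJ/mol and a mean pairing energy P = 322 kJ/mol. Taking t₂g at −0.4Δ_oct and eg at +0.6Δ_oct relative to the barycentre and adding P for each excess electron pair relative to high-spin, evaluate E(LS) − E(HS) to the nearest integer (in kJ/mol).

Fe sits in group 8; removing 3 electrons leaves Fe³⁺ with 8 − 3 = 5 d electrons.
High-spin d⁵ fills as t₂g³ eg² with CFSE 3(−0.4) + 2(+0.6) = 0.0Δ_oct = 0 kJ/mol.
Low-spin: t₂g⁵ eg⁰, orbital CFSE = -2.0Δ_oct = -488 kJ/mol; plus 2 excess pairs × P = +644 kJ/mol; total 156 kJ/mol.
Thus E(LS) − E(HS) = 156 kJ/mol.

156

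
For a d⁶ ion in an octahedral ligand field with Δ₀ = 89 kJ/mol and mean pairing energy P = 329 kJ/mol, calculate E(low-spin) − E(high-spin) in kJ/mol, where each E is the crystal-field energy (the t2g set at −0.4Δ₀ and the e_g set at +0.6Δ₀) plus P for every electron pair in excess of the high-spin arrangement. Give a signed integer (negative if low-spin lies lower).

480

In the high-spin limit (t2g^4 e_g^2) the orbital term is -0.4Δ₀ = -36 kJ/mol, with no excess pairing.
Low-spin t2g^6 e_g^0 gives -2.4Δ₀ = -214 kJ/mol, but forming 2 extra pairs costs 2P = 658 kJ/mol, so E(LS) = -214 + 658 = 444 kJ/mol.
The difference is 444 − (-36) = 480 kJ/mol, so high-spin lies lower.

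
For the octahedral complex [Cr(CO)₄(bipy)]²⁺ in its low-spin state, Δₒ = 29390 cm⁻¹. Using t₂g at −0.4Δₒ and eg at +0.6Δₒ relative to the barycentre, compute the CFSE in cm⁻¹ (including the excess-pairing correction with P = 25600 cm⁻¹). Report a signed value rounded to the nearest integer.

-21424

Ligand charges: 4×(+0) from CO and 1×(+0) from bipy sum to +0; with overall charge +2, Cr is +2.
Cr²⁺: group 6, so d-count = 6 − 2 = 4.
Electron filling gives t₂g⁴ eg⁰.
The orbital stabilization is -1.6Δₒ = -1.6 × 29390 = -47024 cm⁻¹.
Relative to high-spin t₂g³ eg¹ (0 paired), the low-spin configuration has 1 additional pair, contributing +1 × 25600 = +25600 cm⁻¹.
Combining: -47024 + 25600 = -21424 cm⁻¹.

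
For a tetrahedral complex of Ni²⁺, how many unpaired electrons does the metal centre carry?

2

Ni sits in group 10; removing 2 electrons leaves Ni²⁺ with 10 − 2 = 8 d electrons.
Tetrahedral fields are weak (Δₜ ≈ 4/9 Δₒ), so electrons fill high-spin.
Configuration: e⁴ t₂⁴, giving 2 unpaired electrons.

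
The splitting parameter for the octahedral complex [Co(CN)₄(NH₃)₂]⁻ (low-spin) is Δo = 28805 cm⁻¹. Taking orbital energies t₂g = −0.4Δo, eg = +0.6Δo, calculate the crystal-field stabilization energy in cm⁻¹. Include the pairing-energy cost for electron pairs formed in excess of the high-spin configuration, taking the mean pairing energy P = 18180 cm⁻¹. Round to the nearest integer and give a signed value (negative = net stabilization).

Ligand charges: 4×(-1) from CN⁻ and 2×(+0) from NH₃ sum to -4; with overall charge -1, Co is +3.
Co is in group 9, so Co³⁺ is d⁶ (9 − 3 = 6).
Electron filling gives t₂g⁶ eg⁰.
The orbital stabilization is -2.4Δo = -2.4 × 28805 = -69132 cm⁻¹.
Relative to high-spin t₂g⁴ eg² (1 paired), the low-spin configuration has 2 additional pairs, contributing +2 × 18180 = +36360 cm⁻¹.
Net CFSE = -69132 + 36360 = -32772 cm⁻¹.

-32772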